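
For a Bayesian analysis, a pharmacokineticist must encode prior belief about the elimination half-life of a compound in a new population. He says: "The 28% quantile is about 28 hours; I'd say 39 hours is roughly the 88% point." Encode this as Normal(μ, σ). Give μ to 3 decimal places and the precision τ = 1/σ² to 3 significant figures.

μ = 31.647, τ = 0.0255

The p-quantile of Normal(μ,σ) is μ + z_p·σ, with z_{0.28} = -0.5828 and z_{0.88} = 1.175.
Eliminate σ: μ = (z₂·x₁ − z₁·x₂)/(z₂ − z₁) = (1.175·28 − (-0.5828)·39)/1.758 = 31.647.
Then σ = (x₂ − x₁)/(z₂ − z₁) = (39 − 28)/1.758 = 6.258.
Precision τ = 1/σ² = 1/6.258² = 0.0255.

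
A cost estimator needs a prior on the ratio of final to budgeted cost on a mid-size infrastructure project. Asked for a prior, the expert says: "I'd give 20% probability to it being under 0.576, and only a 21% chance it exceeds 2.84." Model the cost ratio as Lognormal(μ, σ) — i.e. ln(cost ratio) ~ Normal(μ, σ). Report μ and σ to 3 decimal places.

If T ~ Lognormal(μ,σ) then ln T ~ Normal(μ,σ), so the p-quantile of ln T is μ + z_p·σ.
ln(0.576) = -0.5516 and ln(2.84) = 1.044; z_{0.2} = -0.8416, z_{0.79} = 0.8064.
σ = (1.044 − -0.5516)/(0.8064 − (-0.8416)) = 0.968.
μ = -0.5516 − (-0.8416)·0.968 = 0.263.

μ ≈ 0.263, σ ≈ 0.968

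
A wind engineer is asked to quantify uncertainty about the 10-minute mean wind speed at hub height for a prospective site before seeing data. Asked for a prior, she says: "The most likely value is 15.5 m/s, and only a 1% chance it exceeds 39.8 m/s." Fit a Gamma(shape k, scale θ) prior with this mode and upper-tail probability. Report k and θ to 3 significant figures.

Gamma(k,θ) with k>1 has mode (k−1)θ, so θ = 15.5/(k−1).
Need P(X < 39.8) = 0.99 with θ tied to k this way. Start at k = 2, θ = 15.5: P(X<39.8) ≈ 0.726.
Too low — raise k to concentrate. Iterating converges to k ≈ 6.25.
Then θ = 15.5/(6.25−1) ≈ 2.95.

k ≈ 6.25, θ ≈ 2.95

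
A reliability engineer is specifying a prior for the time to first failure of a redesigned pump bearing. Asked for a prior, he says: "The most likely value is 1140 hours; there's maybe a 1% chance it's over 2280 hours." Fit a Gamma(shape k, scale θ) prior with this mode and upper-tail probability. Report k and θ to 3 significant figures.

Gamma(k,θ) with k>1 has mode (k−1)θ, so θ = 1140/(k−1).
Need P(X < 2280) = 0.99 with θ tied to k this way. Start at k = 2, θ = 1140: P(X<2280) ≈ 0.594.
Too low — raise k to concentrate. Iterating converges to k ≈ 11.2.
Then θ = 1140/(11.2−1) ≈ 112.

k ≈ 11.2, θ ≈ 112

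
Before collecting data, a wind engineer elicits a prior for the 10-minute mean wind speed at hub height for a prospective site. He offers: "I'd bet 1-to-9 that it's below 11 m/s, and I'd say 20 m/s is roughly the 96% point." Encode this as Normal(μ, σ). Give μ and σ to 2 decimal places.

The p-quantile of Normal(μ,σ) is μ + z_p·σ, with z_{0.1} = -1.282 and z_{0.96} = 1.751.
Eliminate σ: μ = (z₂·x₁ − z₁·x₂)/(z₂ − z₁) = (1.751·11 − (-1.282)·20)/3.032 = 14.80.
Then σ = (x₂ − x₁)/(z₂ − z₁) = (20 − 11)/3.032 = 2.97.

μ = 14.80, σ = 2.97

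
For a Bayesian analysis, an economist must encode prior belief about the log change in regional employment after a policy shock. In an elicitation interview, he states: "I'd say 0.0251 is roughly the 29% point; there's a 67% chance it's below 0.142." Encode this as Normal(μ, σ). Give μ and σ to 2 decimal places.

μ = 0.09, σ = 0.12

For Normal(μ,σ), the p-quantile is μ + z_p·σ. Here z_{0.29} = -0.5534, z_{0.67} = 0.4399.
So 0.0251 = μ − 0.5534σ and 0.142 = μ + 0.4399σ.
Subtracting: σ = (0.142 − 0.0251)/(0.4399 − (-0.5534)) = 0.12.
Then μ = 0.0251 − (-0.5534)·0.12 = 0.09.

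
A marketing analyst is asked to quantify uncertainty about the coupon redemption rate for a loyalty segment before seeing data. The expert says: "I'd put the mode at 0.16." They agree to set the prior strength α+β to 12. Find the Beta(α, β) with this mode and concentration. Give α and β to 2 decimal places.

For α,β > 1 the Beta mode is (α−1)/(α+β−2). With α+β = 12, the mode is (α−1)/10.
Set (α−1)/10 = 0.16 → α = 1 + 0.16·10 = 2.60.
β = 12 − α = 9.40.

α = 2.60, β = 9.40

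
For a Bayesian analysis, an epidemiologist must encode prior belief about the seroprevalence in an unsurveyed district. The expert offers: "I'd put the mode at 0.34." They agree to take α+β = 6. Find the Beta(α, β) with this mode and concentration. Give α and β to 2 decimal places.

α = 2.36, β = 3.64

For α,β > 1 the Beta mode is (α−1)/(α+β−2). With α+β = 6, the mode is (α−1)/4.
Set (α−1)/4 = 0.34 → α = 1 + 0.34·4 = 2.36.
β = 6 − α = 3.64.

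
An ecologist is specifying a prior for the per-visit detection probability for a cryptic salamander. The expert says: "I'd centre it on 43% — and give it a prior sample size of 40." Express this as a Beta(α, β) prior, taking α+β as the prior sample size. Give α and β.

α = 17.2, β = 22.8

Under the effective-sample-size interpretation, Beta(α, β) has prior mean α/(α+β) and prior sample size α+β.
So α+β = 40 and α/(α+β) = 0.43, giving α = 0.43·40 = 17.2 and β = 40 − 17.2 = 22.8.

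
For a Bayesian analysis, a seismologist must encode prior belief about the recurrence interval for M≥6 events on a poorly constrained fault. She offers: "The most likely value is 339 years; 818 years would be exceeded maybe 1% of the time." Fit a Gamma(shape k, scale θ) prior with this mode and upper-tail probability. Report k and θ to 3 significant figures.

k ≈ 7.1, θ ≈ 55.6

Gamma(k,θ) with k>1 has mode (k−1)θ, so θ = 339/(k−1).
Need P(X < 818) = 0.99 with θ tied to k this way. Start at k = 2, θ = 339: P(X<818) ≈ 0.694.
Too low — raise k to concentrate. Iterating converges to k ≈ 7.1.
Then θ = 339/(7.1−1) ≈ 55.6.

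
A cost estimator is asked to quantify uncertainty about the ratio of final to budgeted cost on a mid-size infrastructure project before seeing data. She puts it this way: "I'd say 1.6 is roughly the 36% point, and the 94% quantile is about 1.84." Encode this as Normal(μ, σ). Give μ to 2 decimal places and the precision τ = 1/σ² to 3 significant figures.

μ = 1.64, τ = 63.5

The p-quantile of Normal(μ,σ) is μ + z_p·σ, with z_{0.36} = -0.3585 and z_{0.94} = 1.555.
Eliminate σ: μ = (z₂·x₁ − z₁·x₂)/(z₂ − z₁) = (1.555·1.6 − (-0.3585)·1.84)/1.913 = 1.64.
Then σ = (x₂ − x₁)/(z₂ − z₁) = (1.84 − 1.6)/1.913 = 0.13.
Precision τ = 1/σ² = 1/0.1254² = 63.5.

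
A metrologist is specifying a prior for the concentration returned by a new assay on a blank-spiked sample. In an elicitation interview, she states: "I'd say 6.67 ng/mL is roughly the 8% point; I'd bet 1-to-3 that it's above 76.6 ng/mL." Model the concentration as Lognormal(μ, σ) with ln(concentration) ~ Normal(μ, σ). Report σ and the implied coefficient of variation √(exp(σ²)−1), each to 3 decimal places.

σ ≈ 1.174, CV ≈ 1.722

If T ~ Lognormal(μ,σ) then ln T ~ Normal(μ,σ), so the p-quantile of ln T is μ + z_p·σ.
ln(6.67) = 1.898 and ln(76.6) = 4.339; z_{0.08} = -1.405, z_{0.75} = 0.6745.
σ = (4.339 − 1.898)/(0.6745 − (-1.405)) = 1.174.
μ = 1.898 − (-1.405)·1.174 = 3.547.
CV = √(exp(σ²)−1) = √(exp(1.3778)−1) = 1.722.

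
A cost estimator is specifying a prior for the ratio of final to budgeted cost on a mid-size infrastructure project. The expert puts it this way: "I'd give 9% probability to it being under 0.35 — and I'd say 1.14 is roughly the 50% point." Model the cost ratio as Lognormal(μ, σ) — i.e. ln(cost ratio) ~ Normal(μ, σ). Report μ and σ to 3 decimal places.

μ ≈ 0.131, σ ≈ 0.881

If T ~ Lognormal(μ,σ) then ln T ~ Normal(μ,σ), so the p-quantile of ln T is μ + z_p·σ.
ln(0.35) = -1.05 and ln(1.14) = 0.131; z_{0.09} = -1.341, z_{0.5} = 0.
σ = (0.131 − -1.05)/(0 − (-1.341)) = 0.881.
μ = -1.05 − (-1.341)·0.881 = 0.131.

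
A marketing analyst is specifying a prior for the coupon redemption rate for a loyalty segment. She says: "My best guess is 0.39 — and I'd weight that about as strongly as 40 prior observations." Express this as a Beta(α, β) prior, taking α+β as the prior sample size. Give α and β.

α = 15.6, β = 24.4

Under the effective-sample-size interpretation, Beta(α, β) has prior mean α/(α+β) and prior sample size α+β.
So α+β = 40 and α/(α+β) = 0.39, giving α = 0.39·40 = 15.6 and β = 40 − 15.6 = 24.4.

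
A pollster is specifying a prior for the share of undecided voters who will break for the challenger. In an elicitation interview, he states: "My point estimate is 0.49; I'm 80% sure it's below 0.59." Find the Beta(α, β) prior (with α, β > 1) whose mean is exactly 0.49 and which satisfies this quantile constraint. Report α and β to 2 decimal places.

α ≈ 8.72, β ≈ 9.08

With mean 0.49 fixed, write α = 0.49s, β = 0.51s where s = α+β.
Need P(θ < 0.59) = 0.8 under Beta(0.49s, 0.51s). Normal approximation: (q−m)/√(m(1−m)/s) ≈ z_{0.8} = 0.842, so s ≈ 0.49·0.51·(0.842)²/(0.59−0.49)² = 17.7.
At s = 17.7: P(θ<0.59) ≈ 0.799. Adjusting to match 0.8 gives s ≈ 17.80.
So α = 0.49·17.80 ≈ 8.72, β = 0.51·17.80 ≈ 9.08.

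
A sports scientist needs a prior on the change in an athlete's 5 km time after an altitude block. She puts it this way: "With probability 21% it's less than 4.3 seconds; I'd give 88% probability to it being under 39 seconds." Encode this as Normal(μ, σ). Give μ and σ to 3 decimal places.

μ = 18.423, σ = 17.513

For Normal(μ,σ), the p-quantile is μ + z_p·σ. Here z_{0.21} = -0.8064, z_{0.88} = 1.175.
So 4.3 = μ − 0.8064σ and 39 = μ + 1.175σ.
Subtracting: σ = (39 − 4.3)/(1.175 − (-0.8064)) = 17.513.
Then μ = 4.3 − (-0.8064)·17.513 = 18.423.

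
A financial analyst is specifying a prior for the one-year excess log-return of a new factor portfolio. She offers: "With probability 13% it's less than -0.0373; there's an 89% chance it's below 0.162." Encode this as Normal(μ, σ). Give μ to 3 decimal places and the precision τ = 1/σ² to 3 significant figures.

μ = 0.058, τ = 139

The p-quantile of Normal(μ,σ) is μ + z_p·σ, with z_{0.13} = -1.126 and z_{0.89} = 1.227.
Eliminate σ: μ = (z₂·x₁ − z₁·x₂)/(z₂ − z₁) = (1.227·-0.0373 − (-1.126)·0.162)/2.353 = 0.058.
Then σ = (x₂ − x₁)/(z₂ − z₁) = (0.162 − -0.0373)/2.353 = 0.085.
Precision τ = 1/σ² = 1/0.0847² = 139.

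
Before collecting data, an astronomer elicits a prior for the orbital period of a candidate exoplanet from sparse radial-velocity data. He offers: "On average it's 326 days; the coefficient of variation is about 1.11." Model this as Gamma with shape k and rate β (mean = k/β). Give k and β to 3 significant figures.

For Gamma(k, rate β): mean = k/β, variance = k/β², so CV = 1/√k.
CV = 1.11, hence k = 1/CV² = 0.812.
Then β = k/mean = 0.812/326 = 0.00249.

k ≈ 0.812, β ≈ 0.00249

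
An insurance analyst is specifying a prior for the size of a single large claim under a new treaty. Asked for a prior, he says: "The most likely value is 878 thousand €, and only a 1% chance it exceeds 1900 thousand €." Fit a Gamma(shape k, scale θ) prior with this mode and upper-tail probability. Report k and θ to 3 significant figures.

k ≈ 9.12, θ ≈ 108

Gamma(k,θ) with k>1 has mode (k−1)θ, so θ = 878/(k−1).
Need P(X < 1900) = 0.99 with θ tied to k this way. Start at k = 2, θ = 878: P(X<1900) ≈ 0.637.
Too low — raise k to concentrate. Iterating converges to k ≈ 9.12.
Then θ = 878/(9.12−1) ≈ 108.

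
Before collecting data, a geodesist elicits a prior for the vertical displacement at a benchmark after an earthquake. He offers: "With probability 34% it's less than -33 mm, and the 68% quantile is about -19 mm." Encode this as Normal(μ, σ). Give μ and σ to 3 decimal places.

For Normal(μ,σ), the p-quantile is μ + z_p·σ. Here z_{0.34} = -0.4125, z_{0.68} = 0.4677.
So -33 = μ − 0.4125σ and -19 = μ + 0.4677σ.
Subtracting: σ = (-19 − -33)/(0.4677 − (-0.4125)) = 15.906.
Then μ = -33 − (-0.4125)·15.906 = -26.439.

μ = -26.439, σ = 15.906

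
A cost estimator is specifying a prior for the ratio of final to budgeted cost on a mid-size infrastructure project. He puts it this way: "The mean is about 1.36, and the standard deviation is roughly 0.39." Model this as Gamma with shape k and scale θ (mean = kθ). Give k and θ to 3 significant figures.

k ≈ 12.2, θ ≈ 0.112

For Gamma(k, scale θ): mean = kθ, variance = kθ², so CV = 1/√k.
CV = SD/mean = 0.39/1.36 = 0.2868, hence k = 1/CV² = 12.2.
Then θ = mean/k = 1.36/12.2 = 0.112.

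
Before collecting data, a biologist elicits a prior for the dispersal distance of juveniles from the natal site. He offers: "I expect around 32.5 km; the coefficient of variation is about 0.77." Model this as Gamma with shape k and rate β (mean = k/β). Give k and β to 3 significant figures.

k ≈ 1.69, β ≈ 0.0519

For Gamma(k, rate β): mean = k/β, variance = k/β², so CV = 1/√k.
CV = 0.77, hence k = 1/CV² = 1.69.
Then β = k/mean = 1.69/32.5 = 0.0519.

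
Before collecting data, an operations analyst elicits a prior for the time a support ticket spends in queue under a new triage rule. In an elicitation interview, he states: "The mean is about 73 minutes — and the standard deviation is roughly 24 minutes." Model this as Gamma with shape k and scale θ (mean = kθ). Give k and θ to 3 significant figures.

For Gamma(k, scale θ): mean = kθ, variance = kθ², so CV = 1/√k.
CV = SD/mean = 24/73 = 0.3288, hence k = 1/CV² = 9.25.
Then θ = mean/k = 73/9.25 = 7.89.

k ≈ 9.25, θ ≈ 7.89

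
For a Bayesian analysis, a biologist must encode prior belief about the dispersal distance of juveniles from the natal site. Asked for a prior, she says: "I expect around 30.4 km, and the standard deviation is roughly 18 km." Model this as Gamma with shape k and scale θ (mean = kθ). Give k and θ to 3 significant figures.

k ≈ 2.85, θ ≈ 10.7

For Gamma(k, scale θ): mean = kθ, variance = kθ², so CV = 1/√k.
CV = SD/mean = 18/30.4 = 0.5921, hence k = 1/CV² = 2.85.
Then θ = mean/k = 30.4/2.85 = 10.7.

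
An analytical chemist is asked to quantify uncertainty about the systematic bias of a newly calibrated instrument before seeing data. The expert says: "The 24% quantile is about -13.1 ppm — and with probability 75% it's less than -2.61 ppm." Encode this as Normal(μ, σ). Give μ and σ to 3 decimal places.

The p-quantile of Normal(μ,σ) is μ + z_p·σ, with z_{0.24} = -0.7063 and z_{0.75} = 0.6745.
Eliminate σ: μ = (z₂·x₁ − z₁·x₂)/(z₂ − z₁) = (0.6745·-13.1 − (-0.7063)·-2.61)/1.381 = -7.734.
Then σ = (x₂ − x₁)/(z₂ − z₁) = (-2.61 − -13.1)/1.381 = 7.597.

μ = -7.734, σ = 7.597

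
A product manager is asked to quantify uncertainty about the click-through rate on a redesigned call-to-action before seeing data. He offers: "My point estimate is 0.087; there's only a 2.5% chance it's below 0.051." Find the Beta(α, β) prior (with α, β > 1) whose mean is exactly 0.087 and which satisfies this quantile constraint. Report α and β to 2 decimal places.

α ≈ 16.18, β ≈ 169.76

With mean 0.087 fixed, write α = 0.087s, β = 0.913s where s = α+β.
Need P(θ < 0.051) = 0.025 under Beta(0.087s, 0.913s). Normal approximation: (q−m)/√(m(1−m)/s) ≈ z_{0.025} = -1.96, so s ≈ 0.087·0.913·(-1.96)²/(0.051−0.087)² = 235.4.
At s = 235.4: P(θ<0.051) ≈ 0.013. Adjusting to match 0.025 gives s ≈ 185.94.
So α = 0.087·185.94 ≈ 16.18, β = 0.913·185.94 ≈ 169.76.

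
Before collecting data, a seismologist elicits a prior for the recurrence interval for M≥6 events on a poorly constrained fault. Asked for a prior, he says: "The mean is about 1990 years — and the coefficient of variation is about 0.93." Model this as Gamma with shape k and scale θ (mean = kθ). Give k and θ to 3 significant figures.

k ≈ 1.16, θ ≈ 1720

For Gamma(k, scale θ): mean = kθ, variance = kθ², so CV = 1/√k.
CV = 0.93, hence k = 1/CV² = 1.16.
Then θ = mean/k = 1990/1.16 = 1720.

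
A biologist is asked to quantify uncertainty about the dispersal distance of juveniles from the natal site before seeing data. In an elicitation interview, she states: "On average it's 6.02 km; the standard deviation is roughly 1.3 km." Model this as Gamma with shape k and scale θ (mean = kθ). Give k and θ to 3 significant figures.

k ≈ 21.4, θ ≈ 0.281

For Gamma(k, scale θ): mean = kθ, variance = kθ², so CV = 1/√k.
CV = SD/mean = 1.3/6.02 = 0.2159, hence k = 1/CV² = 21.4.
Then θ = mean/k = 6.02/21.4 = 0.281.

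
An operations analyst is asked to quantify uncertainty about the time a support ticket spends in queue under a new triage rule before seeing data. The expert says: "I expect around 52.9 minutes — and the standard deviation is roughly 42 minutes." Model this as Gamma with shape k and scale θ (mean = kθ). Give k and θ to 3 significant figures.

k ≈ 1.59, θ ≈ 33.3

For Gamma(k, scale θ): mean = kθ, variance = kθ², so CV = 1/√k.
CV = SD/mean = 42/52.9 = 0.794, hence k = 1/CV² = 1.59.
Then θ = mean/k = 52.9/1.59 = 33.3.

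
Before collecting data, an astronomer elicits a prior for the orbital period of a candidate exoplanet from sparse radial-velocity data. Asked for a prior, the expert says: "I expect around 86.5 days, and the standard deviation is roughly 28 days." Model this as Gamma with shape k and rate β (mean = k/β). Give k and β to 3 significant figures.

k ≈ 9.54, β ≈ 0.11

For Gamma(k, rate β): mean = k/β, variance = k/β², so CV = 1/√k.
CV = SD/mean = 28/86.5 = 0.3237, hence k = 1/CV² = 9.54.
Then β = k/mean = 9.54/86.5 = 0.11.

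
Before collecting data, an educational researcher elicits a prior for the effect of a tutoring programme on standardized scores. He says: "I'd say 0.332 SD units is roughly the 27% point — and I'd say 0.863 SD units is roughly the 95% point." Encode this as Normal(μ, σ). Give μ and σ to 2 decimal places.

For Normal(μ,σ), the p-quantile is μ + z_p·σ. Here z_{0.27} = -0.6128, z_{0.95} = 1.645.
So 0.332 = μ − 0.6128σ and 0.863 = μ + 1.645σ.
Subtracting: σ = (0.863 − 0.332)/(1.645 − (-0.6128)) = 0.24.
Then μ = 0.332 − (-0.6128)·0.24 = 0.48.

μ = 0.48, σ = 0.24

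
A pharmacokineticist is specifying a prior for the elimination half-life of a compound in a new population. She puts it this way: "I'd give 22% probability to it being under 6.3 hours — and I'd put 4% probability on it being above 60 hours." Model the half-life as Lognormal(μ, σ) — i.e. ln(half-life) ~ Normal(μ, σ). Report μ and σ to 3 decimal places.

μ ≈ 2.530, σ ≈ 0.893

If T ~ Lognormal(μ,σ) then ln T ~ Normal(μ,σ), so the p-quantile of ln T is μ + z_p·σ.
ln(6.3) = 1.841 and ln(60) = 4.094; z_{0.22} = -0.7722, z_{0.96} = 1.751.
σ = (4.094 − 1.841)/(1.751 − (-0.7722)) = 0.893.
μ = 1.841 − (-0.7722)·0.893 = 2.530.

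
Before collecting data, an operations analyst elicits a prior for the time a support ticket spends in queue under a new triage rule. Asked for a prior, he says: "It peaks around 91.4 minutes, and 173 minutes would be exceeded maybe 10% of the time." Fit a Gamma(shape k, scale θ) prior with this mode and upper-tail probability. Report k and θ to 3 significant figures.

k ≈ 5.7, θ ≈ 19.5

Gamma(k,θ) with k>1 has mode (k−1)θ, so θ = 91.4/(k−1).
Need P(X < 173) = 0.9 with θ tied to k this way. Start at k = 2, θ = 91.4: P(X<173) ≈ 0.564.
Too low — raise k to concentrate. Iterating converges to k ≈ 5.7.
Then θ = 91.4/(5.7−1) ≈ 19.5.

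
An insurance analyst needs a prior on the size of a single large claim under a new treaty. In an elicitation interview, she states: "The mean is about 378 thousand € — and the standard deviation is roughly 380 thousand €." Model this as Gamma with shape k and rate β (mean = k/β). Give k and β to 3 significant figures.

For Gamma(k, rate β): mean = k/β, variance = k/β², so CV = 1/√k.
CV = SD/mean = 380/378 = 1.005, hence k = 1/CV² = 0.99.
Then β = k/mean = 0.99/378 = 0.00262.

k ≈ 0.99, β ≈ 0.00262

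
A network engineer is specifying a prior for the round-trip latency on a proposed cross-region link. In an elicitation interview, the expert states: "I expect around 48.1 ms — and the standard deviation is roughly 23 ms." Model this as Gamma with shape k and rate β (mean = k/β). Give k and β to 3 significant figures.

k ≈ 4.37, β ≈ 0.0909

For Gamma(k, rate β): mean = k/β, variance = k/β², so CV = 1/√k.
CV = SD/mean = 23/48.1 = 0.4782, hence k = 1/CV² = 4.37.
Then β = k/mean = 4.37/48.1 = 0.0909.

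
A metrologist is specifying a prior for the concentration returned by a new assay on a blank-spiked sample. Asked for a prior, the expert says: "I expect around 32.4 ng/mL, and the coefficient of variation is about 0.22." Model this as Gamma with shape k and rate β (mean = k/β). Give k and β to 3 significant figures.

k ≈ 20.7, β ≈ 0.638

For Gamma(k, rate β): mean = k/β, variance = k/β², so CV = 1/√k.
CV = 0.22, hence k = 1/CV² = 20.7.
Then β = k/mean = 20.7/32.4 = 0.638.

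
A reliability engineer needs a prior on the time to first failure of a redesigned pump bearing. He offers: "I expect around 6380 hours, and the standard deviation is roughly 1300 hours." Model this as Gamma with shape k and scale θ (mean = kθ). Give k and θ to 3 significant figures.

For Gamma(k, scale θ): mean = kθ, variance = kθ², so CV = 1/√k.
CV = SD/mean = 1300/6380 = 0.2038, hence k = 1/CV² = 24.1.
Then θ = mean/k = 6380/24.1 = 265.

k ≈ 24.1, θ ≈ 265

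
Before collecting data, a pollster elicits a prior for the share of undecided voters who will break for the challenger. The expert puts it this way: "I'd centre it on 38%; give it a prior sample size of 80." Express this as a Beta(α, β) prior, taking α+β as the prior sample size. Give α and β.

α = 30.4, β = 49.6

Under the effective-sample-size interpretation, Beta(α, β) has prior mean α/(α+β) and prior sample size α+β.
So α+β = 80 and α/(α+β) = 0.38, giving α = 0.38·80 = 30.4 and β = 80 − 30.4 = 49.6.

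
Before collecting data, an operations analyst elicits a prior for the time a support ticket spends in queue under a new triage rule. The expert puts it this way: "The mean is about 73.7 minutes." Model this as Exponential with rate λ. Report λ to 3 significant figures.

λ ≈ 0.0136

Exponential mean = 1/λ, so λ = 1/73.7 = 0.0136.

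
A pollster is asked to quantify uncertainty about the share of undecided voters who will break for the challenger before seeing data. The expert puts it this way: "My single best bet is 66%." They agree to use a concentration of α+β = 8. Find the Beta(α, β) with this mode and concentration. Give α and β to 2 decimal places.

α = 4.96, β = 3.04

For α,β > 1 the Beta mode is (α−1)/(α+β−2). With α+β = 8, the mode is (α−1)/6.
Set (α−1)/6 = 0.66 → α = 1 + 0.66·6 = 4.96.
β = 8 − α = 3.04.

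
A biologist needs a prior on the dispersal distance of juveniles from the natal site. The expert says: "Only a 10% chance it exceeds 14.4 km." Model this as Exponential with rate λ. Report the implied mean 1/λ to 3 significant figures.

P(T > 14.4) = e^(−λ·14.4) = 0.1, so λ = −ln(0.1)/14.4 = 0.16.
Mean = 1/λ = 6.25 km.

mean ≈ 6.25 km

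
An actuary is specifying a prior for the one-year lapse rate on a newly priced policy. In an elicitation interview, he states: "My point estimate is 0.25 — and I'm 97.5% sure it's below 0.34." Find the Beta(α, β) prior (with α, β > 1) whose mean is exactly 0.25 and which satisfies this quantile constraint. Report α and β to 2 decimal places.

α ≈ 24.42, β ≈ 73.25

With mean 0.25 fixed, write α = 0.25s, β = 0.75s where s = α+β.
Need P(θ < 0.34) = 0.975 under Beta(0.25s, 0.75s). Normal approximation: (q−m)/√(m(1−m)/s) ≈ z_{0.975} = 1.96, so s ≈ 0.25·0.75·(1.96)²/(0.34−0.25)² = 88.9.
At s = 88.9: P(θ<0.34) ≈ 0.969. Adjusting to match 0.975 gives s ≈ 97.66.
So α = 0.25·97.66 ≈ 24.42, β = 0.75·97.66 ≈ 73.25.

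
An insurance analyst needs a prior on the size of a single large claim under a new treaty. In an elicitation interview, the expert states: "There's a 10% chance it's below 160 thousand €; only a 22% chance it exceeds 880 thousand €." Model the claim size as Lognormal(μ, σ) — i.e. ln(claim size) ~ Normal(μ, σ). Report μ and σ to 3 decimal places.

If T ~ Lognormal(μ,σ) then ln T ~ Normal(μ,σ), so the p-quantile of ln T is μ + z_p·σ.
ln(160) = 5.075 and ln(880) = 6.78; z_{0.1} = -1.282, z_{0.78} = 0.7722.
σ = (6.78 − 5.075)/(0.7722 − (-1.282)) = 0.830.
μ = 5.075 − (-1.282)·0.830 = 6.139.

μ ≈ 6.139, σ ≈ 0.830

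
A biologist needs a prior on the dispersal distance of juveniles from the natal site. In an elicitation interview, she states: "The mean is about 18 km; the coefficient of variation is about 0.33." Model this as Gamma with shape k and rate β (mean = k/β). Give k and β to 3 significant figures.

k ≈ 9.18, β ≈ 0.51

For Gamma(k, rate β): mean = k/β, variance = k/β², so CV = 1/√k.
CV = 0.33, hence k = 1/CV² = 9.18.
Then β = k/mean = 9.18/18 = 0.51.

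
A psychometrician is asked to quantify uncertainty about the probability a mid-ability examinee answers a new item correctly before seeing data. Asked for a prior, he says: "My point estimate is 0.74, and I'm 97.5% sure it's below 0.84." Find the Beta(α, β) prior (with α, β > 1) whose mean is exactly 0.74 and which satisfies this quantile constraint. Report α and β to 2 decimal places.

α ≈ 46.32, β ≈ 16.27

With mean 0.74 fixed, write α = 0.74s, β = 0.26s where s = α+β.
Need P(θ < 0.84) = 0.975 under Beta(0.74s, 0.26s). Normal approximation: (q−m)/√(m(1−m)/s) ≈ z_{0.975} = 1.96, so s ≈ 0.74·0.26·(1.96)²/(0.84−0.74)² = 73.9.
At s = 73.9: P(θ<0.84) ≈ 0.984. Adjusting to match 0.975 gives s ≈ 62.59.
So α = 0.74·62.59 ≈ 46.32, β = 0.26·62.59 ≈ 16.27.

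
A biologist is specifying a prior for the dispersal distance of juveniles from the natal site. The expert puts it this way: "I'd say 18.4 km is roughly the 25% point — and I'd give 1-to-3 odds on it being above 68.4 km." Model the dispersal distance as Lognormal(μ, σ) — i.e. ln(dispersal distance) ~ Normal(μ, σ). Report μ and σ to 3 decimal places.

If T ~ Lognormal(μ,σ) then ln T ~ Normal(μ,σ), so the p-quantile of ln T is μ + z_p·σ.
ln(18.4) = 2.912 and ln(68.4) = 4.225; z_{0.25} = -0.6745, z_{0.75} = 0.6745.
σ = (4.225 − 2.912)/(0.6745 − (-0.6745)) = 0.973.
μ = 2.912 − (-0.6745)·0.973 = 3.569.

μ ≈ 3.569, σ ≈ 0.973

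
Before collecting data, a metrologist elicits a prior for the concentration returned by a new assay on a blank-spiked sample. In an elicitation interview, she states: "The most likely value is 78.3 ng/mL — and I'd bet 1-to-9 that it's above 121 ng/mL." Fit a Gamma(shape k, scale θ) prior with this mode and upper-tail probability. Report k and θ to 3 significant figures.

Gamma(k,θ) with k>1 has mode (k−1)θ, so θ = 78.3/(k−1).
Need P(X < 121) = 0.9 with θ tied to k this way. Start at k = 2, θ = 78.3: P(X<121) ≈ 0.457.
Too low — raise k to concentrate. Iterating converges to k ≈ 10.9.
Then θ = 78.3/(10.9−1) ≈ 7.94.

k ≈ 10.9, θ ≈ 7.94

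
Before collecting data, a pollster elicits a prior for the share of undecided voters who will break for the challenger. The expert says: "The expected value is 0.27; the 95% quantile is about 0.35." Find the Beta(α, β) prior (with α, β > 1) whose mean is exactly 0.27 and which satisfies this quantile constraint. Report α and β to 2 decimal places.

With mean 0.27 fixed, write α = 0.27s, β = 0.73s where s = α+β.
Need P(θ < 0.35) = 0.95 under Beta(0.27s, 0.73s). Normal approximation: (q−m)/√(m(1−m)/s) ≈ z_{0.95} = 1.64, so s ≈ 0.27·0.73·(1.64)²/(0.35−0.27)² = 83.3.
At s = 83.3: P(θ<0.35) ≈ 0.945. Adjusting to match 0.95 gives s ≈ 88.73.
So α = 0.27·88.73 ≈ 23.96, β = 0.73·88.73 ≈ 64.78.

α ≈ 23.96, β ≈ 64.78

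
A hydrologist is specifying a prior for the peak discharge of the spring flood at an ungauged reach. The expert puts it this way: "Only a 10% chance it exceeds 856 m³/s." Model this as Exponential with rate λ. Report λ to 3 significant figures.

P(T > 856.0) = e^(−λ·856.0) = 0.1, so λ = −ln(0.1)/856.0 = 0.00269.

λ ≈ 0.00269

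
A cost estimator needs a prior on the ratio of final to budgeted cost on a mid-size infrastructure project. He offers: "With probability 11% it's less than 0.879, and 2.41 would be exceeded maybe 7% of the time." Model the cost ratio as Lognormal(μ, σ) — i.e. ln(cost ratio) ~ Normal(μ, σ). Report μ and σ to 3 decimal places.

μ ≈ 0.329, σ ≈ 0.373

If T ~ Lognormal(μ,σ) then ln T ~ Normal(μ,σ), so the p-quantile of ln T is μ + z_p·σ.
ln(0.879) = -0.129 and ln(2.41) = 0.8796; z_{0.11} = -1.227, z_{0.93} = 1.476.
σ = (0.8796 − -0.129)/(1.476 − (-1.227)) = 0.373.
μ = -0.129 − (-1.227)·0.373 = 0.329.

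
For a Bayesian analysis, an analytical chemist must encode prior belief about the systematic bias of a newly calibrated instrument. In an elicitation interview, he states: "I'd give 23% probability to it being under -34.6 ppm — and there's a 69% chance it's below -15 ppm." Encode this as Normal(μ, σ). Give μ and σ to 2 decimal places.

μ = -22.87, σ = 15.87

The p-quantile of Normal(μ,σ) is μ + z_p·σ, with z_{0.23} = -0.7388 and z_{0.69} = 0.4959.
Eliminate σ: μ = (z₂·x₁ − z₁·x₂)/(z₂ − z₁) = (0.4959·-34.6 − (-0.7388)·-15)/1.235 = -22.87.
Then σ = (x₂ − x₁)/(z₂ − z₁) = (-15 − -34.6)/1.235 = 15.87.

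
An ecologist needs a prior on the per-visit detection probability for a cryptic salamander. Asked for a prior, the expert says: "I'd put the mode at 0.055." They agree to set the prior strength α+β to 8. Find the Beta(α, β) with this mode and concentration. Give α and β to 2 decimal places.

α = 1.33, β = 6.67

For α,β > 1 the Beta mode is (α−1)/(α+β−2). With α+β = 8, the mode is (α−1)/6.
Set (α−1)/6 = 0.055 → α = 1 + 0.055·6 = 1.33.
β = 8 − α = 6.67.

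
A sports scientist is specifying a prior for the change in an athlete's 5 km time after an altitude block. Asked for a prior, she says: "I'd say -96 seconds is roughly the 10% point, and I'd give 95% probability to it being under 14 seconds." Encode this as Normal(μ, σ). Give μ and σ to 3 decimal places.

For Normal(μ,σ), the p-quantile is μ + z_p·σ. Here z_{0.1} = -1.282, z_{0.95} = 1.645.
So -96 = μ − 1.282σ and 14 = μ + 1.645σ.
Subtracting: σ = (14 − -96)/(1.645 − (-1.282)) = 37.589.
Then μ = -96 − (-1.282)·37.589 = -47.828.

μ = -47.828, σ = 37.589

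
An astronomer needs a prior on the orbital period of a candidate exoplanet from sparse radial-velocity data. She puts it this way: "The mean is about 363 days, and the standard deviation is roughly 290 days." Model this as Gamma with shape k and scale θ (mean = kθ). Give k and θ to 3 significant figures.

For Gamma(k, scale θ): mean = kθ, variance = kθ², so CV = 1/√k.
CV = SD/mean = 290/363 = 0.7989, hence k = 1/CV² = 1.57.
Then θ = mean/k = 363/1.57 = 232.

k ≈ 1.57, θ ≈ 232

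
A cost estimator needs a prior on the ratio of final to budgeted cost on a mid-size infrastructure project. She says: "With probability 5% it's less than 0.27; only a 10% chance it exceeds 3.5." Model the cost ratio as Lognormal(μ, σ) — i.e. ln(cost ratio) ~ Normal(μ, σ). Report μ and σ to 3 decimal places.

μ ≈ 0.131, σ ≈ 0.876

If T ~ Lognormal(μ,σ) then ln T ~ Normal(μ,σ), so the p-quantile of ln T is μ + z_p·σ.
ln(0.27) = -1.309 and ln(3.5) = 1.253; z_{0.05} = -1.645, z_{0.9} = 1.282.
σ = (1.253 − -1.309)/(1.282 − (-1.645)) = 0.876.
μ = -1.309 − (-1.645)·0.876 = 0.131.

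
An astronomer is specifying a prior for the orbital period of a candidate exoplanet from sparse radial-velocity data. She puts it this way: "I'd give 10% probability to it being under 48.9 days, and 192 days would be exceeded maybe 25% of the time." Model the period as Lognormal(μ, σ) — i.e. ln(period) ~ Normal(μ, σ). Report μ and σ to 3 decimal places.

If T ~ Lognormal(μ,σ) then ln T ~ Normal(μ,σ), so the p-quantile of ln T is μ + z_p·σ.
ln(48.9) = 3.89 and ln(192) = 5.257; z_{0.1} = -1.282, z_{0.75} = 0.6745.
σ = (5.257 − 3.89)/(0.6745 − (-1.282)) = 0.699.
μ = 3.89 − (-1.282)·0.699 = 4.786.

μ ≈ 4.786, σ ≈ 0.699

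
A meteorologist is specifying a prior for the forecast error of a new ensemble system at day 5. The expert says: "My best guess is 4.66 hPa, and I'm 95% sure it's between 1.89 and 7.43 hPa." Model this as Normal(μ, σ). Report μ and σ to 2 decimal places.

μ = 4.66, σ = 1.41

A symmetric 95% interval runs μ ± z·σ with z = 1.96.
Half-width = 2.77, so σ = 2.77/1.96 = 1.41.
μ is the stated best guess, 4.66.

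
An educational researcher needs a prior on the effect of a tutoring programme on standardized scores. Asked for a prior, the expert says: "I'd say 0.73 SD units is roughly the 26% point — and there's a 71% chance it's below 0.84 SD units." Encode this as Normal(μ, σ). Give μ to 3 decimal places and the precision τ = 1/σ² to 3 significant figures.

μ = 0.789, τ = 118

The p-quantile of Normal(μ,σ) is μ + z_p·σ, with z_{0.26} = -0.6433 and z_{0.71} = 0.5534.
Eliminate σ: μ = (z₂·x₁ − z₁·x₂)/(z₂ − z₁) = (0.5534·0.73 − (-0.6433)·0.84)/1.197 = 0.789.
Then σ = (x₂ − x₁)/(z₂ − z₁) = (0.84 − 0.73)/1.197 = 0.092.
Precision τ = 1/σ² = 1/0.09192² = 118.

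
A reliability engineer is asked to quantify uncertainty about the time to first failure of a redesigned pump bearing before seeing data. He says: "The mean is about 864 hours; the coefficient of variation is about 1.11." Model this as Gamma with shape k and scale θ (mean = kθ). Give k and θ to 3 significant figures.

k ≈ 0.812, θ ≈ 1060

For Gamma(k, scale θ): mean = kθ, variance = kθ², so CV = 1/√k.
CV = 1.11, hence k = 1/CV² = 0.812.
Then θ = mean/k = 864/0.812 = 1060.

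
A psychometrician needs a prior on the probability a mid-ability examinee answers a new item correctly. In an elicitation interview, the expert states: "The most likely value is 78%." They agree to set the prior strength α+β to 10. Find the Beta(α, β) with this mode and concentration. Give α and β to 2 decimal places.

α = 7.24, β = 2.76

For α,β > 1 the Beta mode is (α−1)/(α+β−2). With α+β = 10, the mode is (α−1)/8.
Set (α−1)/8 = 0.78 → α = 1 + 0.78·8 = 7.24.
β = 10 − α = 2.76.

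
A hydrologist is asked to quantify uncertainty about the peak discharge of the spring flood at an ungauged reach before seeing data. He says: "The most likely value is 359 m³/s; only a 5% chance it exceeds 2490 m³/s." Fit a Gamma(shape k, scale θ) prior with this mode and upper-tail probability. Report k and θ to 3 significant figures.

Gamma(k,θ) with k>1 has mode (k−1)θ, so θ = 359/(k−1).
Need P(X < 2490) = 0.95 with θ tied to k this way. Start at k = 2, θ = 359: P(X<2490) ≈ 0.992.
Too high — lower k to spread out. Iterating converges to k ≈ 1.58.
Then θ = 359/(1.58−1) ≈ 614.

k ≈ 1.58, θ ≈ 614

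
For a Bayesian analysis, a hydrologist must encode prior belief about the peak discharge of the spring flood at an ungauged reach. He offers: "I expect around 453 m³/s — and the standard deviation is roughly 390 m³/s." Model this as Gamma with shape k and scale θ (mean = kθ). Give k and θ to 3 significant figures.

k ≈ 1.35, θ ≈ 336

For Gamma(k, scale θ): mean = kθ, variance = kθ², so CV = 1/√k.
CV = SD/mean = 390/453 = 0.8609, hence k = 1/CV² = 1.35.
Then θ = mean/k = 453/1.35 = 336.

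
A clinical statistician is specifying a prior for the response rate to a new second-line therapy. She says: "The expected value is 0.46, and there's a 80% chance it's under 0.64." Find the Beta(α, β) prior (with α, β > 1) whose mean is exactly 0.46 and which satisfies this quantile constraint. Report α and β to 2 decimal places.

With mean 0.46 fixed, write α = 0.46s, β = 0.54s where s = α+β.
Need P(θ < 0.64) = 0.8 under Beta(0.46s, 0.54s). Normal approximation: (q−m)/√(m(1−m)/s) ≈ z_{0.8} = 0.842, so s ≈ 0.46·0.54·(0.842)²/(0.64−0.46)² = 5.4.
At s = 5.4: P(θ<0.64) ≈ 0.799. Adjusting to match 0.8 gives s ≈ 5.47.
So α = 0.46·5.47 ≈ 2.51, β = 0.54·5.47 ≈ 2.95.

α ≈ 2.51, β ≈ 2.95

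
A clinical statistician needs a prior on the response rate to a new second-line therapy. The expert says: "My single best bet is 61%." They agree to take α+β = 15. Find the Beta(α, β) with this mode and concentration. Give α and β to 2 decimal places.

α = 8.93, β = 6.07

For α,β > 1 the Beta mode is (α−1)/(α+β−2). With α+β = 15, the mode is (α−1)/13.
Set (α−1)/13 = 0.61 → α = 1 + 0.61·13 = 8.93.
β = 15 − α = 6.07.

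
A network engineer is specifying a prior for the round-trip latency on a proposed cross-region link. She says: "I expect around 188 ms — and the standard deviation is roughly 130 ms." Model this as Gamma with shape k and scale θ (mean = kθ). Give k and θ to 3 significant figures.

k ≈ 2.09, θ ≈ 89.9

For Gamma(k, scale θ): mean = kθ, variance = kθ², so CV = 1/√k.
CV = SD/mean = 130/188 = 0.6915, hence k = 1/CV² = 2.09.
Then θ = mean/k = 188/2.09 = 89.9.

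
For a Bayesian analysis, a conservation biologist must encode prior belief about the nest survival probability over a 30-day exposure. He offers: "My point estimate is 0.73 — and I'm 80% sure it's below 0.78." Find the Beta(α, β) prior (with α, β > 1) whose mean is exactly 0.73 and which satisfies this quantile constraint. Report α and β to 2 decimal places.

α ≈ 41.86, β ≈ 15.48

With mean 0.73 fixed, write α = 0.73s, β = 0.27s where s = α+β.
Need P(θ < 0.78) = 0.8 under Beta(0.73s, 0.27s). Normal approximation: (q−m)/√(m(1−m)/s) ≈ z_{0.8} = 0.842, so s ≈ 0.73·0.27·(0.842)²/(0.78−0.73)² = 55.8.
At s = 55.8: P(θ<0.78) ≈ 0.797. Adjusting to match 0.8 gives s ≈ 57.34.
So α = 0.73·57.34 ≈ 41.86, β = 0.27·57.34 ≈ 15.48.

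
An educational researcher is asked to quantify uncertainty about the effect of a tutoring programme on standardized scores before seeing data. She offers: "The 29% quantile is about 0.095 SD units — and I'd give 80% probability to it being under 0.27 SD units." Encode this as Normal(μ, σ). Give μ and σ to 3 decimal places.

μ = 0.164, σ = 0.125

The p-quantile of Normal(μ,σ) is μ + z_p·σ, with z_{0.29} = -0.5534 and z_{0.8} = 0.8416.
Eliminate σ: μ = (z₂·x₁ − z₁·x₂)/(z₂ − z₁) = (0.8416·0.095 − (-0.5534)·0.27)/1.395 = 0.164.
Then σ = (x₂ − x₁)/(z₂ − z₁) = (0.27 − 0.095)/1.395 = 0.125.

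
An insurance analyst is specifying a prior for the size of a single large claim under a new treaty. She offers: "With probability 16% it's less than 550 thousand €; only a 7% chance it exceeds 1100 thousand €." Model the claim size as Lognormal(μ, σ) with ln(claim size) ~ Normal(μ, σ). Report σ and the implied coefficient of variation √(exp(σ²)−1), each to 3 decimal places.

σ ≈ 0.281, CV ≈ 0.286

If T ~ Lognormal(μ,σ) then ln T ~ Normal(μ,σ), so the p-quantile of ln T is μ + z_p·σ.
ln(550) = 6.31 and ln(1100) = 7.003; z_{0.16} = -0.9945, z_{0.93} = 1.476.
σ = (7.003 − 6.31)/(1.476 − (-0.9945)) = 0.281.
μ = 6.31 − (-0.9945)·0.281 = 6.589.
CV = √(exp(σ²)−1) = √(exp(0.0787)−1) = 0.286.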